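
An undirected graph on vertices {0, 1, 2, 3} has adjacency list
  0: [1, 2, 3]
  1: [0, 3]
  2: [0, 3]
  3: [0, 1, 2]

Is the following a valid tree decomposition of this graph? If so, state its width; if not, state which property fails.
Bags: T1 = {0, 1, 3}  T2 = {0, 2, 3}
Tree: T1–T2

Checking the three conditions: (i) the bags cover all of {0, 1, 2, 3}; (ii) for each edge, some bag contains both endpoints; (iii) the bags containing any fixed vertex form a subtree. All hold, so the decomposition is valid with width 3 − 1 = 2.

Yes; width 2.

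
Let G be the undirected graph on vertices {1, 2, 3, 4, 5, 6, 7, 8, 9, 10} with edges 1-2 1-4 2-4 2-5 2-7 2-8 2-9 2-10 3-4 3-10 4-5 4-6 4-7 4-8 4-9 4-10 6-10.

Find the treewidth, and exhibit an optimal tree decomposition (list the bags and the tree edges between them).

Treewidth 2.
One optimal decomposition is:
Bags: B1 = {1, 2, 4}  B2 = {2, 4, 10}  B3 = {3, 4, 10}  B4 = {4, 6, 10}  B5 = {2, 4, 8}  B6 = {2, 4, 9}  B7 = {2, 4, 5}  B8 = {2, 4, 7}
Tree: B1–B2, B2–B3, B2–B4, B2–B5, B1–B6, B1–B7, B1–B8

Each bag holds 3 vertices, so the decomposition has width 2, which upper-bounds the treewidth. For the lower bound, the 3 vertices {1, 2, 4} are pairwise adjacent, and any tree decomposition puts a clique entirely inside one bag — forcing width ≥ 2. Combining the bounds, tw(G) = 2.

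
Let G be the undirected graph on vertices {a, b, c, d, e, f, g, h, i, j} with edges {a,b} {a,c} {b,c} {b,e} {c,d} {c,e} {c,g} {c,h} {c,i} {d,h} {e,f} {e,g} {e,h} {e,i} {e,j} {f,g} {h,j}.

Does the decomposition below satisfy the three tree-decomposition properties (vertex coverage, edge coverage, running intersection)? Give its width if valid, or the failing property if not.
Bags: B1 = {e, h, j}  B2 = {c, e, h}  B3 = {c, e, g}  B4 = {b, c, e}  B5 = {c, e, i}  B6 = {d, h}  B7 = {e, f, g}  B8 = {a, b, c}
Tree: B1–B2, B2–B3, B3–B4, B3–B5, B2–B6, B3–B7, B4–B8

No — edge (c,d) lies in no bag.

A tree decomposition must satisfy three properties: every vertex lies in some bag; for every edge, both endpoints lie together in some bag; and for every vertex, the bags containing it form a connected subtree. Here edge (c,d) lies in no bag, so the decomposition is invalid.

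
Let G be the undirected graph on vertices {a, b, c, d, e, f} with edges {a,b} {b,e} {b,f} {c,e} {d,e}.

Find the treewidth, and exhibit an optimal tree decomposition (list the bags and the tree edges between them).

Each bag holds 2 vertices, so the decomposition has width 1, which upper-bounds the treewidth. G has an edge, so its treewidth is at least 1. Combining the bounds, tw(G) = 1.

Treewidth 1.
One optimal decomposition is:
Bags: B1 = {d, e}  B2 = {b, e}  B3 = {c, e}  B4 = {b, f}  B5 = {a, b}
Tree: B1–B2, B2–B3, B2–B4, B4–B5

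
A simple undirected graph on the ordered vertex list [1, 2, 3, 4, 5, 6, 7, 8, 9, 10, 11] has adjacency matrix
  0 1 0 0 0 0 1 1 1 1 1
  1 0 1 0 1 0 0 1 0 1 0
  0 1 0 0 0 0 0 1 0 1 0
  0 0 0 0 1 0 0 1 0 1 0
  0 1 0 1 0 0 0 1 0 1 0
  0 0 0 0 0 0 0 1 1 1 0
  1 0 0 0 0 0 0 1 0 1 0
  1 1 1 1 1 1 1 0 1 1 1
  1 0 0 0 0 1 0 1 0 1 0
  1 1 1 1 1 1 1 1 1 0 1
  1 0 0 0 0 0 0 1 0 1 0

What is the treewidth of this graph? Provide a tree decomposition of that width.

Every bag has size at most 4, so the width is 4 − 1 = 3 and tw(G) ≤ 3. For the lower bound, the 4 vertices {1, 8, 9, 10} are pairwise adjacent, and any tree decomposition puts a clique entirely inside one bag — forcing width ≥ 3. Combining the bounds, tw(G) = 3.

Treewidth 3.
One optimal decomposition is:
Bags: B1 = {1, 8, 9, 10}  B2 = {1, 2, 8, 10}  B3 = {2, 5, 8, 10}  B4 = {6, 8, 9, 10}  B5 = {1, 8, 10, 11}  B6 = {4, 5, 8, 10}  B7 = {2, 3, 8, 10}  B8 = {1, 7, 8, 10}
Tree: B1–B2, B2–B3, B1–B4, B2–B5, B3–B6, B2–B7, B5–B8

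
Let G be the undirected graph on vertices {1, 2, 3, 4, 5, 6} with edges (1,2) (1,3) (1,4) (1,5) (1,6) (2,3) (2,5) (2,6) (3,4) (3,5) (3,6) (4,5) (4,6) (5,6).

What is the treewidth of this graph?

A width-4 tree decomposition is:
Bags: B1 = {1, 2, 3, 5, 6}  B2 = {1, 3, 4, 5, 6}
Tree: B1–B2
Each bag holds 5 vertices, so the decomposition has width 4, which upper-bounds the treewidth. Conversely, {1, 2, 3, 5, 6} is a clique of size 5, and the vertices of any clique must share a bag in every tree decomposition; so some bag has ≥ 5 vertices and tw(G) ≥ 4. Therefore the treewidth is 4.

4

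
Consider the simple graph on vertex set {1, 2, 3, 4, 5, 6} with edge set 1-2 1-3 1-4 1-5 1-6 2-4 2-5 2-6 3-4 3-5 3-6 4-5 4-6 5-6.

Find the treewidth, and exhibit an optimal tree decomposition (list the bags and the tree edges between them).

Treewidth 4.
One such decomposition:
Bags: B1 = {1, 2, 4, 5, 6}  B2 = {1, 3, 4, 5, 6}
Tree: B1–B2

Each bag holds 5 vertices, so the decomposition has width 4, which upper-bounds the treewidth. Conversely, {1, 2, 4, 5, 6} is a clique of size 5, and the vertices of any clique must share a bag in every tree decomposition; so some bag has ≥ 5 vertices and tw(G) ≥ 4. Hence tw(G) = 4 exactly.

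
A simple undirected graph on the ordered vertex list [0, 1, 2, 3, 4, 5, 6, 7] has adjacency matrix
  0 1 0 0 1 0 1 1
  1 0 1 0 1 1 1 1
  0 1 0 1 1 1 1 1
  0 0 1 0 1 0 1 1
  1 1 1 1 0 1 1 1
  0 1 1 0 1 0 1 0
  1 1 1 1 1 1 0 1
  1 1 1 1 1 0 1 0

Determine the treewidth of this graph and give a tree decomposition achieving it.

The largest bag has 5 vertices, giving width 4; this decomposition certifies tw(G) ≤ 4. For the lower bound, the 5 vertices {0, 1, 4, 6, 7} are pairwise adjacent, and any tree decomposition puts a clique entirely inside one bag — forcing width ≥ 4. The upper and lower bounds meet at 4, so that is the treewidth.

Treewidth 4.
Bags: B1 = {1, 2, 4, 6, 7}  B2 = {2, 3, 4, 6, 7}  B3 = {0, 1, 4, 6, 7}  B4 = {1, 2, 4, 5, 6}
Tree: B1–B2, B1–B3, B1–B4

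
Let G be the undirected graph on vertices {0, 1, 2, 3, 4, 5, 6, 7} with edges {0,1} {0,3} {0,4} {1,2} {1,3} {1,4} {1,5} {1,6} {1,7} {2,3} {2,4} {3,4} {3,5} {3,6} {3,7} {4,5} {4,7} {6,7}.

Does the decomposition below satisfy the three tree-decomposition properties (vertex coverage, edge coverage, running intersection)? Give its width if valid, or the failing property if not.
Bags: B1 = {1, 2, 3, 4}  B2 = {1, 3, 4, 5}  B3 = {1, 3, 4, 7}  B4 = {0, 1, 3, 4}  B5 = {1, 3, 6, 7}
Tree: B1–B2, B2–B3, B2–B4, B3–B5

Vertex coverage: the bags together contain {0, 1, 2, 3, 4, 5, 6, 7}, the full vertex set. Edge coverage: each edge of G has both endpoints in at least one bag. Running intersection: for every vertex, the bags containing it form a connected subtree. All three properties hold, so this is a valid tree decomposition of width max|bag| − 1 = 3, and hence tw(G) ≤ 3.

Yes; width 3.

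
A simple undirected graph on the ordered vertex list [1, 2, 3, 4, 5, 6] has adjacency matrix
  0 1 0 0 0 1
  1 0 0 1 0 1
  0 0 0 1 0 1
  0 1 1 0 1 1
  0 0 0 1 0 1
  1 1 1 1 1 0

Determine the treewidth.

2

A width-2 tree decomposition is:
Bags: B1 = {3, 4, 6}  B2 = {4, 5, 6}  B3 = {2, 4, 6}  B4 = {1, 2, 6}
Tree: B1–B2, B1–B3, B3–B4
Each bag holds 3 vertices, so the decomposition has width 2, which upper-bounds the treewidth. On the other hand G contains the 3-clique {1, 2, 6}. A clique must lie in a single bag of any decomposition, so no decomposition can have width below 2. The upper and lower bounds meet at 2, so that is the treewidth.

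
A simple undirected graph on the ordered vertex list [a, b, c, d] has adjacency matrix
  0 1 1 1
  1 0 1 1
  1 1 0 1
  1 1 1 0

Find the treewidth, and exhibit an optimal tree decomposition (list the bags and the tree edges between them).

Treewidth 3.
One such decomposition:
Bags: B1 = {a, b, c, d}
Tree: (single bag)

A single bag containing all 4 vertices is trivially a valid decomposition of width 3. Conversely, {a, b, c, d} is a clique of size 4, and the vertices of any clique must share a bag in every tree decomposition; so some bag has ≥ 4 vertices and tw(G) ≥ 3. The upper and lower bounds meet at 3, so that is the treewidth.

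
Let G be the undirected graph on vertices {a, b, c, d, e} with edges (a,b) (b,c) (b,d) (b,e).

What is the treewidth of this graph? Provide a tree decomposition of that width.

Treewidth 1.
One optimal decomposition is:
Bags: B1 = {b, c}  B2 = {b, e}  B3 = {a, b}  B4 = {b, d}
Tree: B1–B2, B2–B3, B3–B4

Each bag holds 2 vertices, so the decomposition has width 1, which upper-bounds the treewidth. Since G has at least one edge (e.g. c–b), it is not an edgeless graph, so tw(G) ≥ 1. Hence tw(G) = 1 exactly.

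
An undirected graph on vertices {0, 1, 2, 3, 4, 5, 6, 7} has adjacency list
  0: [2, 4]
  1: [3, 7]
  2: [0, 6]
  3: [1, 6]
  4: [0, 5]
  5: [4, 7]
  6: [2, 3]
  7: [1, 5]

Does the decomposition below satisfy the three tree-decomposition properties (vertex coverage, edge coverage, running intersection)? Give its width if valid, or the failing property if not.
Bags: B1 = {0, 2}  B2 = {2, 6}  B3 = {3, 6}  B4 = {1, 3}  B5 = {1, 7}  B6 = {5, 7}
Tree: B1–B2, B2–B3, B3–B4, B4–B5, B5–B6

A tree decomposition must satisfy three properties: every vertex lies in some bag; for every edge, both endpoints lie together in some bag; and for every vertex, the bags containing it form a connected subtree. Here vertex 4 appears in no bag, so the decomposition is invalid.

No — vertex 4 appears in no bag.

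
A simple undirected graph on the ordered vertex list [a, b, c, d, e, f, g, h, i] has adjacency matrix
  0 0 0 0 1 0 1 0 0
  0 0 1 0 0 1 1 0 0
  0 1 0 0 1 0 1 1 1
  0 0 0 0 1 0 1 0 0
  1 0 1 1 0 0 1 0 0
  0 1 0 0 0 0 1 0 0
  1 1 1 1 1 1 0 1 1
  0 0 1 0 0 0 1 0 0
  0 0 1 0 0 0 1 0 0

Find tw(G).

A width-2 tree decomposition is:
Bags: B1 = {c, e, g}  B2 = {c, g, h}  B3 = {a, e, g}  B4 = {b, c, g}  B5 = {b, f, g}  B6 = {c, g, i}  B7 = {d, e, g}
Tree: B1–B2, B1–B3, B2–B4, B4–B5, B1–B6, B3–B7
Every bag has size at most 3, so the width is 3 − 1 = 2 and tw(G) ≤ 2. On the other hand G contains the 3-clique {d, e, g}. A clique must lie in a single bag of any decomposition, so no decomposition can have width below 2. Hence tw(G) = 2 exactly.

2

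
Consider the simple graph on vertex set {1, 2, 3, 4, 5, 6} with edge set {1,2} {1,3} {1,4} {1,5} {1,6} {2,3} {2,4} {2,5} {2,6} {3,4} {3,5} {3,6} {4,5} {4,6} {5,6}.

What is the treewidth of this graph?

5

A width-5 tree decomposition is:
Bags: B1 = {1, 2, 3, 4, 5, 6}
Tree: (single bag)
A single bag containing all 6 vertices is trivially a valid decomposition of width 5. On the other hand G contains the 6-clique {1, 2, 3, 4, 5, 6}. A clique must lie in a single bag of any decomposition, so no decomposition can have width below 5. The upper and lower bounds meet at 5, so that is the treewidth.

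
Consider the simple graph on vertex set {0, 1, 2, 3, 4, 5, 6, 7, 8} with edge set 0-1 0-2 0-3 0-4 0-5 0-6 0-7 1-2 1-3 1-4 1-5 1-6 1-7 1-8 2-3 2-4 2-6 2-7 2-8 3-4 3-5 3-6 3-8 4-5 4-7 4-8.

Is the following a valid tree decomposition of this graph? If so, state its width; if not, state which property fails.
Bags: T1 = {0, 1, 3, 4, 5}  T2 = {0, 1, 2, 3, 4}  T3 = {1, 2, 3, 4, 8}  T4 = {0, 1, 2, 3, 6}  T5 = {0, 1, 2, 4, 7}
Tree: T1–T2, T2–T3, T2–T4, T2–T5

Yes; width 4.

Every vertex of G appears in some bag (union = {0, 1, 2, 3, 4, 5, 6, 7, 8}); every edge is covered by a bag; and for each vertex v the set of bags containing v is connected in the bag tree. The decomposition is therefore valid. The largest bag has 5 vertices, so the width is 4.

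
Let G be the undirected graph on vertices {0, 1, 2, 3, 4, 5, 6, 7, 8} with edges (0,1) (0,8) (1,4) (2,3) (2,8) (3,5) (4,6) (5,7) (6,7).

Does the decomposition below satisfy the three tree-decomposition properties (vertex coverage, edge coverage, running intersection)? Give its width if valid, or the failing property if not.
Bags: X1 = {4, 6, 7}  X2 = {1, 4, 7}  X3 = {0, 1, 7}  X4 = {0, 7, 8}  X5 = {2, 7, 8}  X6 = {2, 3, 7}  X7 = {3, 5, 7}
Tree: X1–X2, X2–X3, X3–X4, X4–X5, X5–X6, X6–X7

Checking the three conditions: (i) the bags cover all of {0, 1, 2, 3, 4, 5, 6, 7, 8}; (ii) for each edge, some bag contains both endpoints; (iii) the bags containing any fixed vertex form a subtree. All hold, so the decomposition is valid with width 3 − 1 = 2.

Yes; width 2.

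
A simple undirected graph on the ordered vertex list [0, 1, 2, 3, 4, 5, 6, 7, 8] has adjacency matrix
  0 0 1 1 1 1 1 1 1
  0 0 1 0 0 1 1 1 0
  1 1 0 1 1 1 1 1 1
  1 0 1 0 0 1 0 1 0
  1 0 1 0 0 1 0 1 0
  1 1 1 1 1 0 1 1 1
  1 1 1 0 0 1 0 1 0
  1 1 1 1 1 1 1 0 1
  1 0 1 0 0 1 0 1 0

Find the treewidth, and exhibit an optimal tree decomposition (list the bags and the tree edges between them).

Each bag holds 5 vertices, so the decomposition has width 4, which upper-bounds the treewidth. Conversely, {0, 2, 5, 7, 8} is a clique of size 5, and the vertices of any clique must share a bag in every tree decomposition; so some bag has ≥ 5 vertices and tw(G) ≥ 4. Hence tw(G) = 4 exactly.

Treewidth 4.
One optimal decomposition is:
Bags: B1 = {0, 2, 4, 5, 7}  B2 = {0, 2, 5, 7, 8}  B3 = {0, 2, 5, 6, 7}  B4 = {1, 2, 5, 6, 7}  B5 = {0, 2, 3, 5, 7}
Tree: B1–B2, B2–B3, B3–B4, B1–B5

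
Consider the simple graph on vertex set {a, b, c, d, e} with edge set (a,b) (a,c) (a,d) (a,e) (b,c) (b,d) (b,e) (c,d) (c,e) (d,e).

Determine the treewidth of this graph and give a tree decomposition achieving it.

Treewidth 4.
One such decomposition:
Bags: B1 = {a, b, c, d, e}
Tree: (single bag)

With just one bag of size 5, the width is 5 − 1 = 4, so tw(G) ≤ 4. For the lower bound, the 5 vertices {a, b, c, d, e} are pairwise adjacent, and any tree decomposition puts a clique entirely inside one bag — forcing width ≥ 4. Therefore the treewidth is 4.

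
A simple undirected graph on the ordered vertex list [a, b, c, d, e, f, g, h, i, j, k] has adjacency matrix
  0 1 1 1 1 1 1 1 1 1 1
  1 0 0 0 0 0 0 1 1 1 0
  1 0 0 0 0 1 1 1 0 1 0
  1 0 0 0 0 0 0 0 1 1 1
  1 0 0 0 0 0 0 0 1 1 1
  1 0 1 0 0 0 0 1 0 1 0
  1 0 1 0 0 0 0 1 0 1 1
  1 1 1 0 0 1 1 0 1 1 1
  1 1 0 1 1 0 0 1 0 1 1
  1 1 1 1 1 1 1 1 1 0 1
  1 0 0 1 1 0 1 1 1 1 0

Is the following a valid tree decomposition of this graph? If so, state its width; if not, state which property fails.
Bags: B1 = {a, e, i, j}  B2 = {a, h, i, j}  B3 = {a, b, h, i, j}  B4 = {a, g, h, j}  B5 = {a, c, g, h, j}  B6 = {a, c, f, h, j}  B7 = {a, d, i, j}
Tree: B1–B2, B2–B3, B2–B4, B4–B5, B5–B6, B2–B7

No — vertex k appears in no bag.

A tree decomposition must satisfy three properties: every vertex lies in some bag; for every edge, both endpoints lie together in some bag; and for every vertex, the bags containing it form a connected subtree. Here vertex k appears in no bag, so the decomposition is invalid.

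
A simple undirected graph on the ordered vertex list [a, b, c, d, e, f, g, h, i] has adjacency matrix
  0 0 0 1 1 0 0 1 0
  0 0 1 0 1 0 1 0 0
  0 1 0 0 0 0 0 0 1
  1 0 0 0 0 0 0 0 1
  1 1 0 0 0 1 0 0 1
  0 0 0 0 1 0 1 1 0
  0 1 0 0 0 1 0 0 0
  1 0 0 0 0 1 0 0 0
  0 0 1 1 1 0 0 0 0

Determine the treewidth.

3

A width-3 tree decomposition is:
Bags: B1 = {a, c, d, i}  B2 = {a, c, e, i}  B3 = {a, b, c, e}  B4 = {a, b, e, h}  B5 = {b, e, f, h}  B6 = {b, f, g, h}
Tree: B1–B2, B2–B3, B3–B4, B4–B5, B5–B6
Each bag holds 4 vertices, so the decomposition has width 3, which upper-bounds the treewidth. For the lower bound: the 4 vertex sets {c,d,i}, {a}, {e}, {b,f,g,h} are disjoint, each induces a connected subgraph, and every pair is joined by at least one edge of G. Contracting each set to a single vertex therefore yields K_{4} as a minor, and since treewidth is minor-monotone, tw(G) ≥ tw(K_{4}) = 3. Hence tw(G) = 3 exactly.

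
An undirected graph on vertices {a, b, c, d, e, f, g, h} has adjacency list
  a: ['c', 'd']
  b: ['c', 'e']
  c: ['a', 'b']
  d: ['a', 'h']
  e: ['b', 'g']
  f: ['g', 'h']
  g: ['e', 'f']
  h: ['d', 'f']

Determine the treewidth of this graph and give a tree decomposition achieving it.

Every bag has size at most 3, so the width is 3 − 1 = 2 and tw(G) ≤ 2. For the lower bound, G contains the cycle d–a–c–b–e–g–f–h–d, so G is not a forest; only forests have treewidth ≤ 1, hence tw(G) ≥ 2. The upper and lower bounds meet at 2, so that is the treewidth.

Treewidth 2.
Bags: B1 = {a, c, d}  B2 = {b, c, d}  B3 = {b, d, e}  B4 = {d, e, g}  B5 = {d, f, g}  B6 = {d, f, h}
Tree: B1–B2, B2–B3, B3–B4, B4–B5, B5–B6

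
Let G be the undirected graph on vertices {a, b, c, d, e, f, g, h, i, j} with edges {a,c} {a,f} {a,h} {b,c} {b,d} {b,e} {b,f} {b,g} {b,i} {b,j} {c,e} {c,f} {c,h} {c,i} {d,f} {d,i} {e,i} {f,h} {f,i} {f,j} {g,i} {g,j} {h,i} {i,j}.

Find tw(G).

3

A width-3 tree decomposition is:
Bags: B1 = {b, c, f, i}  B2 = {c, f, h, i}  B3 = {b, c, e, i}  B4 = {b, f, i, j}  B5 = {b, d, f, i}  B6 = {a, c, f, h}  B7 = {b, g, i, j}
Tree: B1–B2, B1–B3, B1–B4, B4–B5, B2–B6, B4–B7
The largest bag has 4 vertices, giving width 3; this decomposition certifies tw(G) ≤ 3. On the other hand G contains the 4-clique {a, c, f, h}. A clique must lie in a single bag of any decomposition, so no decomposition can have width below 3. Hence tw(G) = 3 exactly.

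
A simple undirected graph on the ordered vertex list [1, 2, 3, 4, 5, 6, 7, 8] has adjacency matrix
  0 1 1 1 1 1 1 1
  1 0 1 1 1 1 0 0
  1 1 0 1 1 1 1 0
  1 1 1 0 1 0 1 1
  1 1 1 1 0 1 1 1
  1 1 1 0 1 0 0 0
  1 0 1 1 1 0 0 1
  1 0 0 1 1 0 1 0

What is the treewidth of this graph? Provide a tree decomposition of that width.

The largest bag has 5 vertices, giving width 4; this decomposition certifies tw(G) ≤ 4. On the other hand G contains the 5-clique {1, 4, 5, 7, 8}. A clique must lie in a single bag of any decomposition, so no decomposition can have width below 4. Hence tw(G) = 4 exactly.

Treewidth 4.
Bags: B1 = {1, 4, 5, 7, 8}  B2 = {1, 3, 4, 5, 7}  B3 = {1, 2, 3, 4, 5}  B4 = {1, 2, 3, 5, 6}
Tree: B1–B2, B2–B3, B3–B4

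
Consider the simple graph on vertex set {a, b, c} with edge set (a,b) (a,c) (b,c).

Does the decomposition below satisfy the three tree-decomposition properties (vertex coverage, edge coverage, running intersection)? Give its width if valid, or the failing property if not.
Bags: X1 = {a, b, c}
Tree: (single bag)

Yes; width 2.

Checking the three conditions: (i) the bags cover all of {a, b, c}; (ii) for each edge, some bag contains both endpoints; (iii) the bags containing any fixed vertex form a subtree. All hold, so the decomposition is valid with width 3 − 1 = 2.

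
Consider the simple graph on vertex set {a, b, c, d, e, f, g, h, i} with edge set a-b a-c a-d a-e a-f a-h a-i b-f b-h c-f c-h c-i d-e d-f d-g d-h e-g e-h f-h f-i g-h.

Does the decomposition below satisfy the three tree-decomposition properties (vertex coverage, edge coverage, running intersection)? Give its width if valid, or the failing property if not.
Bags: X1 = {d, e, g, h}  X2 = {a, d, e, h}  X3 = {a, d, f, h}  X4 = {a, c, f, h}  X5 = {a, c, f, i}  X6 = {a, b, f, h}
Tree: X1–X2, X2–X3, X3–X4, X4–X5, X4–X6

Checking the three conditions: (i) the bags cover all of {a, b, c, d, e, f, g, h, i}; (ii) for each edge, some bag contains both endpoints; (iii) the bags containing any fixed vertex form a subtree. All hold, so the decomposition is valid with width 4 − 1 = 3.

Yes; width 3.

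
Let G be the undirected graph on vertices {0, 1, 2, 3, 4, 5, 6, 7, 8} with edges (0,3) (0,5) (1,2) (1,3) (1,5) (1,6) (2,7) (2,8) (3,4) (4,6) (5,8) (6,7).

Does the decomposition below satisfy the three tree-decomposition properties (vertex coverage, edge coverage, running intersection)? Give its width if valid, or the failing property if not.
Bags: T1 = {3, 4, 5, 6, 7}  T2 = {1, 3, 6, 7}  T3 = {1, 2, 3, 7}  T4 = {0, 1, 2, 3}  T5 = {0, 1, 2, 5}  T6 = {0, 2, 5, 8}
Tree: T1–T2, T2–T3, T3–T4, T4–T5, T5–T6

No — bags containing vertex 5 are not connected in the tree.

A tree decomposition must satisfy three properties: every vertex lies in some bag; for every edge, both endpoints lie together in some bag; and for every vertex, the bags containing it form a connected subtree. Here bags containing vertex 5 are not connected in the tree, so the decomposition is invalid.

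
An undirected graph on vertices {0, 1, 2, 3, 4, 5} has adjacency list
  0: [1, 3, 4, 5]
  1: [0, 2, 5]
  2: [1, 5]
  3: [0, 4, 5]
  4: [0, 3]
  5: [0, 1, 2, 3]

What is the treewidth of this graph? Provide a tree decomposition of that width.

Treewidth 2.
One such decomposition:
Bags: B1 = {0, 3, 4}  B2 = {0, 3, 5}  B3 = {0, 1, 5}  B4 = {1, 2, 5}
Tree: B1–B2, B2–B3, B3–B4

The largest bag has 3 vertices, giving width 2; this decomposition certifies tw(G) ≤ 2. Conversely, {0, 1, 5} is a clique of size 3, and the vertices of any clique must share a bag in every tree decomposition; so some bag has ≥ 3 vertices and tw(G) ≥ 2. Combining the bounds, tw(G) = 2.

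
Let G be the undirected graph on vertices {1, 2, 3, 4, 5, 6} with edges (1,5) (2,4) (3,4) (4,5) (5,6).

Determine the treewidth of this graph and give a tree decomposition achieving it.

The largest bag has 2 vertices, giving width 1; this decomposition certifies tw(G) ≤ 1. G has an edge, so its treewidth is at least 1. The upper and lower bounds meet at 1, so that is the treewidth.

Treewidth 1.
One optimal decomposition is:
Bags: B1 = {1, 5}  B2 = {5, 6}  B3 = {4, 5}  B4 = {3, 4}  B5 = {2, 4}
Tree: B1–B2, B1–B3, B3–B4, B3–B5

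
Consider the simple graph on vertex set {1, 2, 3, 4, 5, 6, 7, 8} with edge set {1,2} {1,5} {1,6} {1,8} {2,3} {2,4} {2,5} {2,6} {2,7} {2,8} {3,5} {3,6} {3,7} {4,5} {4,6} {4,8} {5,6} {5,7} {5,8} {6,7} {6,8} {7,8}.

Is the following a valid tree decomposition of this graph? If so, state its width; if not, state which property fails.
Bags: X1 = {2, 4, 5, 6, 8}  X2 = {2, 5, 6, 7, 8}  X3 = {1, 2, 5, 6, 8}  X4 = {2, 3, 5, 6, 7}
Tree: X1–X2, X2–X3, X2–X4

Vertex coverage: the bags together contain {1, 2, 3, 4, 5, 6, 7, 8}, the full vertex set. Edge coverage: each edge of G has both endpoints in at least one bag. Running intersection: for every vertex, the bags containing it form a connected subtree. All three properties hold, so this is a valid tree decomposition of width max|bag| − 1 = 4, and hence tw(G) ≤ 4.

Yes; width 4.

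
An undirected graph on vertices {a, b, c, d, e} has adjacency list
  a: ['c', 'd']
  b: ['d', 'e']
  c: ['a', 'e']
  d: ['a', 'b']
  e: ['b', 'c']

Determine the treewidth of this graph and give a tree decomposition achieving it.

Treewidth 2.
Bags: B1 = {a, b, d}  B2 = {a, b, e}  B3 = {a, c, e}
Tree: B1–B2, B2–B3

Every bag has size at most 3, so the width is 3 − 1 = 2 and tw(G) ≤ 2. The edges a–d–b–e–c–a form a cycle, so G is not a tree and its treewidth is at least 2. Hence tw(G) = 2 exactly.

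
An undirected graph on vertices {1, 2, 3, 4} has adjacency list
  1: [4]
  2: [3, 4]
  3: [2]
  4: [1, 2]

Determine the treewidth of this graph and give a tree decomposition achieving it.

The largest bag has 2 vertices, giving width 1; this decomposition certifies tw(G) ≤ 1. G has an edge, so its treewidth is at least 1. Hence tw(G) = 1 exactly.

Treewidth 1.
Bags: B1 = {2, 3}  B2 = {2, 4}  B3 = {1, 4}
Tree: B1–B2, B2–B3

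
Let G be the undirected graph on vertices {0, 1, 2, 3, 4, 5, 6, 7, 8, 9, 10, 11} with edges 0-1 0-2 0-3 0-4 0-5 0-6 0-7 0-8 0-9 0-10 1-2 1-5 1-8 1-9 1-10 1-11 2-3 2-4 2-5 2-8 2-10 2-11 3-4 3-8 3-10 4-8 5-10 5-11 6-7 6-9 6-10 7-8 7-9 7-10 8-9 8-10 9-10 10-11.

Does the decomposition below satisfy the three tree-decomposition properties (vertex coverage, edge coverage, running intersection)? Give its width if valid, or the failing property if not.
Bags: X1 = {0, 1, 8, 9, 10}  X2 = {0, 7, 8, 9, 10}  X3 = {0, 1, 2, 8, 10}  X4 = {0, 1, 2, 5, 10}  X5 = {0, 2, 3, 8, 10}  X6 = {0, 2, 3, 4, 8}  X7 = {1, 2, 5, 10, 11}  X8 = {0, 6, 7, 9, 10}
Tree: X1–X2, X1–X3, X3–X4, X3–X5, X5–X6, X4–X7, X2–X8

Yes; width 4.

Checking the three conditions: (i) the bags cover all of {0, 1, 2, 3, 4, 5, 6, 7, 8, 9, 10, 11}; (ii) for each edge, some bag contains both endpoints; (iii) the bags containing any fixed vertex form a subtree. All hold, so the decomposition is valid with width 5 − 1 = 4.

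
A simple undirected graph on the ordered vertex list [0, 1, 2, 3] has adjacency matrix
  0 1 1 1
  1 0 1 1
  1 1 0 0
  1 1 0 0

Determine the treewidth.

2

A width-2 tree decomposition is:
Bags: B1 = {0, 1, 3}  B2 = {0, 1, 2}
Tree: B1–B2
The largest bag has 3 vertices, giving width 2; this decomposition certifies tw(G) ≤ 2. On the other hand G contains the 3-clique {0, 1, 2}. A clique must lie in a single bag of any decomposition, so no decomposition can have width below 2. Combining the bounds, tw(G) = 2.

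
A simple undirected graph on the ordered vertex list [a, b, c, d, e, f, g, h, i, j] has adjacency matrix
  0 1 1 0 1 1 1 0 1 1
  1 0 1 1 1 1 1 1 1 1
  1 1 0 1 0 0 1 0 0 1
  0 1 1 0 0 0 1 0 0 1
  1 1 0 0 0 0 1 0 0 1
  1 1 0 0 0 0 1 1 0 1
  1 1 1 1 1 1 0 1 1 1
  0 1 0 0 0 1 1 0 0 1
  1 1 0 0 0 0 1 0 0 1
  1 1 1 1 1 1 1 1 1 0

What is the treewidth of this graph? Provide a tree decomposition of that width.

Each bag holds 5 vertices, so the decomposition has width 4, which upper-bounds the treewidth. For the lower bound, the 5 vertices {b, c, d, g, j} are pairwise adjacent, and any tree decomposition puts a clique entirely inside one bag — forcing width ≥ 4. Therefore the treewidth is 4.

Treewidth 4.
One optimal decomposition is:
Bags: B1 = {a, b, f, g, j}  B2 = {a, b, e, g, j}  B3 = {a, b, c, g, j}  B4 = {b, c, d, g, j}  B5 = {b, f, g, h, j}  B6 = {a, b, g, i, j}
Tree: B1–B2, B1–B3, B3–B4, B1–B5, B3–B6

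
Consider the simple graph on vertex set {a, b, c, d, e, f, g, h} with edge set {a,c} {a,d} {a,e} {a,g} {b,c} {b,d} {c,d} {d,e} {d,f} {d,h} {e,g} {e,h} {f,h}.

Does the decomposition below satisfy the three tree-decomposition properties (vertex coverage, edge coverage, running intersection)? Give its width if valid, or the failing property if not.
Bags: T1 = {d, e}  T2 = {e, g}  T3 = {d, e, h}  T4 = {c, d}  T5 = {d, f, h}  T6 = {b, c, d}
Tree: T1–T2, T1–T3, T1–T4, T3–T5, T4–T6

No — vertex a appears in no bag.

A tree decomposition must satisfy three properties: every vertex lies in some bag; for every edge, both endpoints lie together in some bag; and for every vertex, the bags containing it form a connected subtree. Here vertex a appears in no bag, so the decomposition is invalid.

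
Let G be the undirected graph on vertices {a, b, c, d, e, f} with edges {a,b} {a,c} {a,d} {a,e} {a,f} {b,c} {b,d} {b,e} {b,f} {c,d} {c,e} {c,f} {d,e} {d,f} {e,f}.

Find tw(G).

A width-5 tree decomposition is:
Bags: B1 = {a, b, c, d, e, f}
Tree: (single bag)
A single bag containing all 6 vertices is trivially a valid decomposition of width 5. For the lower bound, the 6 vertices {a, b, c, d, e, f} are pairwise adjacent, and any tree decomposition puts a clique entirely inside one bag — forcing width ≥ 5. Hence tw(G) = 5 exactly.

5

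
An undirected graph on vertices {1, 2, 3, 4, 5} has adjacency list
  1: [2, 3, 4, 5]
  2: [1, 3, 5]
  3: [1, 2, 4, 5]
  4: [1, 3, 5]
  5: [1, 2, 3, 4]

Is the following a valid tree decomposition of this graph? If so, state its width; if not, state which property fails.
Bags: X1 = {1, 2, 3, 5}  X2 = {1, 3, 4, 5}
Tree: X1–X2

Yes; width 3.

Checking the three conditions: (i) the bags cover all of {1, 2, 3, 4, 5}; (ii) for each edge, some bag contains both endpoints; (iii) the bags containing any fixed vertex form a subtree. All hold, so the decomposition is valid with width 4 − 1 = 3.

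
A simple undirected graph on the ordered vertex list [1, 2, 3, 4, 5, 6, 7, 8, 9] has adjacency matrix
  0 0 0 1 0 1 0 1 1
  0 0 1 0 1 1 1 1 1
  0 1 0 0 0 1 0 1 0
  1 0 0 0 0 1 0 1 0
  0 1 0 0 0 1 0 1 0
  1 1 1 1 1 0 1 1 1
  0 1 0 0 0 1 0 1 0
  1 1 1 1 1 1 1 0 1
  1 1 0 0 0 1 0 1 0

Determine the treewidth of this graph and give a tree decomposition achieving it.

Each bag holds 4 vertices, so the decomposition has width 3, which upper-bounds the treewidth. Conversely, {1, 6, 8, 9} is a clique of size 4, and the vertices of any clique must share a bag in every tree decomposition; so some bag has ≥ 4 vertices and tw(G) ≥ 3. Combining the bounds, tw(G) = 3.

Treewidth 3.
Bags: B1 = {2, 6, 7, 8}  B2 = {2, 6, 8, 9}  B3 = {1, 6, 8, 9}  B4 = {1, 4, 6, 8}  B5 = {2, 5, 6, 8}  B6 = {2, 3, 6, 8}
Tree: B1–B2, B2–B3, B3–B4, B1–B5, B1–B6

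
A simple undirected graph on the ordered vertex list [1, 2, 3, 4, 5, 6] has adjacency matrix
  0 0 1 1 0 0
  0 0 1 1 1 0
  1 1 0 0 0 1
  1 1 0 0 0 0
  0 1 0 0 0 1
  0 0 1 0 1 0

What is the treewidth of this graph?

2

A width-2 tree decomposition is:
Bags: B1 = {1, 3, 4}  B2 = {2, 3, 4}  B3 = {2, 3, 6}  B4 = {2, 5, 6}
Tree: B1–B2, B2–B3, B3–B4
Each bag holds 3 vertices, so the decomposition has width 2, which upper-bounds the treewidth. Since 1–4–2–3–1 is a cycle in G, G is not acyclic. Forests are exactly the graphs of treewidth ≤ 1, so tw(G) ≥ 2. Therefore the treewidth is 2.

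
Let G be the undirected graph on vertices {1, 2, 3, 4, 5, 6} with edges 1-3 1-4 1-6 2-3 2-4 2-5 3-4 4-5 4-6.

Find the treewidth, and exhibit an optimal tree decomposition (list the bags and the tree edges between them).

Treewidth 2.
One optimal decomposition is:
Bags: B1 = {2, 3, 4}  B2 = {1, 3, 4}  B3 = {2, 4, 5}  B4 = {1, 4, 6}
Tree: B1–B2, B1–B3, B2–B4

Every bag has size at most 3, so the width is 3 − 1 = 2 and tw(G) ≤ 2. For the lower bound, the 3 vertices {1, 3, 4} are pairwise adjacent, and any tree decomposition puts a clique entirely inside one bag — forcing width ≥ 2. Therefore the treewidth is 2.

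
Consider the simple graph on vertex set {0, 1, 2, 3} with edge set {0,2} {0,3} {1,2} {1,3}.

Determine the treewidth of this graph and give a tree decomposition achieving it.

Every bag has size at most 3, so the width is 3 − 1 = 2 and tw(G) ≤ 2. Since 1–2–0–3–1 is a cycle in G, G is not acyclic. Forests are exactly the graphs of treewidth ≤ 1, so tw(G) ≥ 2. The upper and lower bounds meet at 2, so that is the treewidth.

Treewidth 2.
One optimal decomposition is:
Bags: B1 = {0, 1, 2}  B2 = {0, 1, 3}
Tree: B1–B2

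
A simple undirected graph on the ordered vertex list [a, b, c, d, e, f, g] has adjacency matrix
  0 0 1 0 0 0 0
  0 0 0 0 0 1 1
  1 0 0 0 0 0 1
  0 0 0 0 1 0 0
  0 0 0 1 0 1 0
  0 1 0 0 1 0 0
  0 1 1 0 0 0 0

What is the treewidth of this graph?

A width-1 tree decomposition is:
Bags: B1 = {a, c}  B2 = {c, g}  B3 = {b, g}  B4 = {b, f}  B5 = {e, f}  B6 = {d, e}
Tree: B1–B2, B2–B3, B3–B4, B4–B5, B5–B6
Each bag holds 2 vertices, so the decomposition has width 1, which upper-bounds the treewidth. Since G has at least one edge (e.g. a–c), it is not an edgeless graph, so tw(G) ≥ 1. The upper and lower bounds meet at 1, so that is the treewidth.

1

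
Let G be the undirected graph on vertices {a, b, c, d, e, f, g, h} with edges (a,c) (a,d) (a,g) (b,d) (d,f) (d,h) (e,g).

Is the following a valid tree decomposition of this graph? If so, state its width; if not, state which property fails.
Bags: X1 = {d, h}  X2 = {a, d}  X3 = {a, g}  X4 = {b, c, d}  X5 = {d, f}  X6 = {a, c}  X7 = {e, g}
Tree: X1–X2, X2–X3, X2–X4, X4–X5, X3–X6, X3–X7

A tree decomposition must satisfy three properties: every vertex lies in some bag; for every edge, both endpoints lie together in some bag; and for every vertex, the bags containing it form a connected subtree. Here bags containing vertex c are not connected in the tree, so the decomposition is invalid.

No — bags containing vertex c are not connected in the tree.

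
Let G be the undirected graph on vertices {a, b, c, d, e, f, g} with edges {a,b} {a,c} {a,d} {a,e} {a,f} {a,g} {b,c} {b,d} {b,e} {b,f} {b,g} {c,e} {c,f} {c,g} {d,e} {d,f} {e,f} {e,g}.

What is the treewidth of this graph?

A width-4 tree decomposition is:
Bags: B1 = {a, b, c, e, g}  B2 = {a, b, c, e, f}  B3 = {a, b, d, e, f}
Tree: B1–B2, B2–B3
The largest bag has 5 vertices, giving width 4; this decomposition certifies tw(G) ≤ 4. On the other hand G contains the 5-clique {a, b, d, e, f}. A clique must lie in a single bag of any decomposition, so no decomposition can have width below 4. Hence tw(G) = 4 exactly.

4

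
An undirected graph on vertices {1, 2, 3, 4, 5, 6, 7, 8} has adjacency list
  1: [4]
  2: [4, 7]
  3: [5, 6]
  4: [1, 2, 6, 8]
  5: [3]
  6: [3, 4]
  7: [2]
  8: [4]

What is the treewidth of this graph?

1

A width-1 tree decomposition is:
Bags: B1 = {3, 6}  B2 = {4, 6}  B3 = {2, 4}  B4 = {4, 8}  B5 = {2, 7}  B6 = {1, 4}  B7 = {3, 5}
Tree: B1–B2, B2–B3, B3–B4, B3–B5, B4–B6, B1–B7
Each bag holds 2 vertices, so the decomposition has width 1, which upper-bounds the treewidth. Any graph with an edge has treewidth ≥ 1, and G has the edge 3–6. Hence tw(G) = 1 exactly.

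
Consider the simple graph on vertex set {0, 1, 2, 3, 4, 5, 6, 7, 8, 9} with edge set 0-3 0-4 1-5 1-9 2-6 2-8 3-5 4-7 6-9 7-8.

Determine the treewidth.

A width-2 tree decomposition is:
Bags: B1 = {0, 3, 4}  B2 = {3, 4, 7}  B3 = {3, 7, 8}  B4 = {2, 3, 8}  B5 = {2, 3, 6}  B6 = {3, 6, 9}  B7 = {1, 3, 9}  B8 = {1, 3, 5}
Tree: B1–B2, B2–B3, B3–B4, B4–B5, B5–B6, B6–B7, B7–B8
Every bag has size at most 3, so the width is 3 − 1 = 2 and tw(G) ≤ 2. For the lower bound, G contains the cycle 3–0–4–7–8–2–6–9–1–5–3, so G is not a forest; only forests have treewidth ≤ 1, hence tw(G) ≥ 2. Therefore the treewidth is 2.

2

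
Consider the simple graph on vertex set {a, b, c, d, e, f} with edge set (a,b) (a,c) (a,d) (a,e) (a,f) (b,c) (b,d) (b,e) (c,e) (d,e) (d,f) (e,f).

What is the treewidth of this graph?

A width-3 tree decomposition is:
Bags: B1 = {a, b, c, e}  B2 = {a, b, d, e}  B3 = {a, d, e, f}
Tree: B1–B2, B2–B3
The largest bag has 4 vertices, giving width 3; this decomposition certifies tw(G) ≤ 3. For the lower bound, the 4 vertices {a, d, e, f} are pairwise adjacent, and any tree decomposition puts a clique entirely inside one bag — forcing width ≥ 3. Therefore the treewidth is 3.

3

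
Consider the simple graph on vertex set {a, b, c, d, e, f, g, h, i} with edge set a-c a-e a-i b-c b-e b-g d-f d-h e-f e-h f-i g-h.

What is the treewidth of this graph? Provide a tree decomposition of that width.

Every bag has size at most 4, so the width is 4 − 1 = 3 and tw(G) ≤ 3. For the lower bound: the 4 vertex sets {d,f,i}, {h}, {e}, {a,b,c,g} are disjoint, each induces a connected subgraph, and every pair is joined by at least one edge of G. Contracting each set to a single vertex therefore yields K_{4} as a minor, and since treewidth is minor-monotone, tw(G) ≥ tw(K_{4}) = 3. Therefore the treewidth is 3.

Treewidth 3.
One optimal decomposition is:
Bags: B1 = {d, f, h, i}  B2 = {e, f, h, i}  B3 = {a, e, h, i}  B4 = {a, e, g, h}  B5 = {a, b, e, g}  B6 = {a, b, c, g}
Tree: B1–B2, B2–B3, B3–B4, B4–B5, B5–B6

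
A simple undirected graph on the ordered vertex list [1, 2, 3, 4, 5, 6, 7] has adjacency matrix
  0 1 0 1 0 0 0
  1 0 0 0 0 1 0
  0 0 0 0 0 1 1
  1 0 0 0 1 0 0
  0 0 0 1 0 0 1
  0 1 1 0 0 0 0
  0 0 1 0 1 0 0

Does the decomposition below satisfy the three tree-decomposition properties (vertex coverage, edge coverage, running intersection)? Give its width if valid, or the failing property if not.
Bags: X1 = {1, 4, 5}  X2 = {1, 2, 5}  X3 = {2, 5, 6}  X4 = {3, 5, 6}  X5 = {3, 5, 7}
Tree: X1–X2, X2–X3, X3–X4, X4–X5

Every vertex of G appears in some bag (union = {1, 2, 3, 4, 5, 6, 7}); every edge is covered by a bag; and for each vertex v the set of bags containing v is connected in the bag tree. The decomposition is therefore valid. The largest bag has 3 vertices, so the width is 2.

Yes; width 2.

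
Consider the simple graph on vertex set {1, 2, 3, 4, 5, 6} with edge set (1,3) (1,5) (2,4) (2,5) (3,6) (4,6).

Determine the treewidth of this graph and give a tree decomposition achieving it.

Every bag has size at most 3, so the width is 3 − 1 = 2 and tw(G) ≤ 2. The edges 2–5–1–3–6–4–2 form a cycle, so G is not a tree and its treewidth is at least 2. Combining the bounds, tw(G) = 2.

Treewidth 2.
Bags: B1 = {1, 2, 5}  B2 = {1, 2, 3}  B3 = {2, 3, 6}  B4 = {2, 4, 6}
Tree: B1–B2, B2–B3, B3–B4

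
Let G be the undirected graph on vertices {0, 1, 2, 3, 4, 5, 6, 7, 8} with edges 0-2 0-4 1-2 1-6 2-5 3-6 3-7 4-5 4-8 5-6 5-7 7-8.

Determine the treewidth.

3

A width-3 tree decomposition is:
Bags: B1 = {0, 2, 4, 8}  B2 = {2, 4, 5, 8}  B3 = {2, 5, 7, 8}  B4 = {1, 2, 5, 7}  B5 = {1, 5, 6, 7}  B6 = {1, 3, 6, 7}
Tree: B1–B2, B2–B3, B3–B4, B4–B5, B5–B6
The largest bag has 4 vertices, giving width 3; this decomposition certifies tw(G) ≤ 3. For the lower bound: the 4 vertex sets {0,4,8}, {2}, {5}, {1,3,6,7} are disjoint, each induces a connected subgraph, and every pair is joined by at least one edge of G. Contracting each set to a single vertex therefore yields K_{4} as a minor, and since treewidth is minor-monotone, tw(G) ≥ tw(K_{4}) = 3. Hence tw(G) = 3 exactly.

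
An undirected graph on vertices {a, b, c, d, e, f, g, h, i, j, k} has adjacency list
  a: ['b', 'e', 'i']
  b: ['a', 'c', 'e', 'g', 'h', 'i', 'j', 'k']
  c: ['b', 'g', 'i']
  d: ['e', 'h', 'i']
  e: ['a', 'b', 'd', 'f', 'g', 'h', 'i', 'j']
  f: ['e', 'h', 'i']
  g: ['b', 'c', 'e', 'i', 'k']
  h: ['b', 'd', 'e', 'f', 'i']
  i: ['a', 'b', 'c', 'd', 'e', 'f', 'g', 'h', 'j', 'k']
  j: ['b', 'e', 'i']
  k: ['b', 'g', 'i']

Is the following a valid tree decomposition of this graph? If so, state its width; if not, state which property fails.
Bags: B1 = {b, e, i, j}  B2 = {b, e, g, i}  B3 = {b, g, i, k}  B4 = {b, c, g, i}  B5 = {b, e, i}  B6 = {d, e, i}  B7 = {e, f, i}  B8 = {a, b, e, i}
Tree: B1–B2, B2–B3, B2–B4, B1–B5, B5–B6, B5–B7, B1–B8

No — vertex h appears in no bag.

A tree decomposition must satisfy three properties: every vertex lies in some bag; for every edge, both endpoints lie together in some bag; and for every vertex, the bags containing it form a connected subtree. Here vertex h appears in no bag, so the decomposition is invalid.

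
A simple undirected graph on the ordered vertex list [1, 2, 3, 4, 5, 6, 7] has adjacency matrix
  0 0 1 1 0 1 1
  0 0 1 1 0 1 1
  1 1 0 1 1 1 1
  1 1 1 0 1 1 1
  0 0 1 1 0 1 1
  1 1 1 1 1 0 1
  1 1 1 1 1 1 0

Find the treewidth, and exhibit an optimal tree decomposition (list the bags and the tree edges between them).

Treewidth 4.
One such decomposition:
Bags: B1 = {1, 3, 4, 6, 7}  B2 = {2, 3, 4, 6, 7}  B3 = {3, 4, 5, 6, 7}
Tree: B1–B2, B2–B3

Each bag holds 5 vertices, so the decomposition has width 4, which upper-bounds the treewidth. Conversely, {1, 3, 4, 6, 7} is a clique of size 5, and the vertices of any clique must share a bag in every tree decomposition; so some bag has ≥ 5 vertices and tw(G) ≥ 4. Hence tw(G) = 4 exactly.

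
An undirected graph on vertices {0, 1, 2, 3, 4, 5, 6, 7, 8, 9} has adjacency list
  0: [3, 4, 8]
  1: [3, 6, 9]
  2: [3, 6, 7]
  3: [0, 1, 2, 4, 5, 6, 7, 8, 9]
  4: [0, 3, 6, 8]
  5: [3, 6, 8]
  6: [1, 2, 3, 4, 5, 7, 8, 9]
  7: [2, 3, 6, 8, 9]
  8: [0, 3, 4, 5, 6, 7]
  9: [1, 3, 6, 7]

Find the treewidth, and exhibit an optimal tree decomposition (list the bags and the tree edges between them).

The largest bag has 4 vertices, giving width 3; this decomposition certifies tw(G) ≤ 3. On the other hand G contains the 4-clique {0, 3, 4, 8}. A clique must lie in a single bag of any decomposition, so no decomposition can have width below 3. The upper and lower bounds meet at 3, so that is the treewidth.

Treewidth 3.
One such decomposition:
Bags: B1 = {3, 5, 6, 8}  B2 = {3, 6, 7, 8}  B3 = {3, 4, 6, 8}  B4 = {3, 6, 7, 9}  B5 = {0, 3, 4, 8}  B6 = {2, 3, 6, 7}  B7 = {1, 3, 6, 9}
Tree: B1–B2, B2–B3, B2–B4, B3–B5, B4–B6, B4–B7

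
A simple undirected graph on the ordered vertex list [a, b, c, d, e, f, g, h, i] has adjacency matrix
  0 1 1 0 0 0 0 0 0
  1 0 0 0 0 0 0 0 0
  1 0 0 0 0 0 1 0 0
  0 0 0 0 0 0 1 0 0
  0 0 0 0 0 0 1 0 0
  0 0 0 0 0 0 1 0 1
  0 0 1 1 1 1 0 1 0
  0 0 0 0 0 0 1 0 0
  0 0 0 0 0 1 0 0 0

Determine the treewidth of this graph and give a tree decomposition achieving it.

Every bag has size at most 2, so the width is 2 − 1 = 1 and tw(G) ≤ 1. Any graph with an edge has treewidth ≥ 1, and G has the edge g–h. Combining the bounds, tw(G) = 1.

Treewidth 1.
One such decomposition:
Bags: B1 = {g, h}  B2 = {c, g}  B3 = {f, g}  B4 = {a, c}  B5 = {e, g}  B6 = {f, i}  B7 = {a, b}  B8 = {d, g}
Tree: B1–B2, B1–B3, B2–B4, B1–B5, B3–B6, B4–B7, B3–B8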